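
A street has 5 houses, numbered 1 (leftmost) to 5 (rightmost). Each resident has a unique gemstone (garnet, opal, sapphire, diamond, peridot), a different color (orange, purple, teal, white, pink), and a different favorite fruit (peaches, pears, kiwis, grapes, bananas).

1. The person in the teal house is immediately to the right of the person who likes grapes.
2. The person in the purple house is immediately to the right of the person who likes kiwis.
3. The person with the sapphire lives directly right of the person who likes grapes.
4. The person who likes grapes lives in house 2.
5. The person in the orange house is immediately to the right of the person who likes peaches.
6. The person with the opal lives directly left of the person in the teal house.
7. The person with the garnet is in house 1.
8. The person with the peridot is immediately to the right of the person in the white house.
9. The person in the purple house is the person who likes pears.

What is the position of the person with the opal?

2

From clue 4, the person who likes grapes must be in house 2.
By clue 7, the person with the garnet is in house 1.
From clue 1, the person in the teal house must be in house 3.
The person with the sapphire is in house 3 (clue 3).
From clue 6, the person with the opal must be in house 2.
Clue 8: the person with the peridot is in house 5.
By clue 8, the person in the white house is in house 4.
That leaves diamond as the gemstone for house 4.
The only color still possible for house 1 is pink.
House 2's color must be orange (nothing else left).
That leaves purple as the color for house 5.
The person who likes kiwis is in house 4 (clue 2).
The person who likes peaches is in house 1 (clue 5).
Clue 9: the person who likes pears is in house 5.
So house 3 gets bananas for favorite fruit.
So: house 1 = garnet/pink/peaches, house 2 = opal/orange/grapes, house 3 = sapphire/teal/bananas, house 4 = diamond/white/kiwis, house 5 = peridot/purple/pears.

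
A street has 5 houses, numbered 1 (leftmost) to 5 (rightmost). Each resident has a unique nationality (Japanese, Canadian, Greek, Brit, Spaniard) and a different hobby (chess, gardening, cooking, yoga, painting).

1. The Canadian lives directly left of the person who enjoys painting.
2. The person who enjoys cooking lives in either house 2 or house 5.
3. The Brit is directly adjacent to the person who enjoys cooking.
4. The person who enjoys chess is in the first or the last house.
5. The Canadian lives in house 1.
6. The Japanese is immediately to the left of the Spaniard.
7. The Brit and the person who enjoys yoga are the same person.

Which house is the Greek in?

5

By clue 5, the Canadian is in house 1.
From clue 1, the person who enjoys painting must be in house 2.
Clue 3 places the Brit in house 4.
From clue 7, the person who enjoys yoga must be in house 4.
House 3's hobby must be gardening (nothing else left).
The only hobby still possible for house 5 is cooking.
From clue 6, the Japanese must be in house 2.
Clue 6: the Spaniard is in house 3.
The only nationality still possible for house 5 is Greek.
House 1's hobby must be chess (nothing else left).
So: house 1 = Canadian/chess, house 2 = Japanese/painting, house 3 = Spaniard/gardening, house 4 = Brit/yoga, house 5 = Greek/cooking.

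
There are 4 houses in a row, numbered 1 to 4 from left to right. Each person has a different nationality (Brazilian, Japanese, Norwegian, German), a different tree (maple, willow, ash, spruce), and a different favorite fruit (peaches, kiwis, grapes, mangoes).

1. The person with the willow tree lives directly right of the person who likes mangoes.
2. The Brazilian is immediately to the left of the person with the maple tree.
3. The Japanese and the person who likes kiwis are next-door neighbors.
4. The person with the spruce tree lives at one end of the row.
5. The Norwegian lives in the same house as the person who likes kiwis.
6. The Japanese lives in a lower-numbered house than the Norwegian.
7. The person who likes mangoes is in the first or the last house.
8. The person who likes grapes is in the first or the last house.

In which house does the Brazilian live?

Clue 7: the person who likes mangoes is in house 1.
Clue 1 places the person with the willow tree in house 2.
That leaves grapes as the favorite fruit for house 4.
So house 4 gets German for nationality.
House 1's nationality must be Japanese (nothing else left).
The person who likes kiwis is in house 2 (clue 3).
From clue 5, the Norwegian must be in house 2.
The only nationality still possible for house 3 is Brazilian.
So house 3 gets peaches for favorite fruit.
Clue 2: the person with the maple tree is in house 4.
So house 1 gets spruce for tree.
The only tree still possible for house 3 is ash.
So: house 1 = Japanese/spruce/mangoes, house 2 = Norwegian/willow/kiwis, house 3 = Brazilian/ash/peaches, house 4 = German/maple/grapes.

3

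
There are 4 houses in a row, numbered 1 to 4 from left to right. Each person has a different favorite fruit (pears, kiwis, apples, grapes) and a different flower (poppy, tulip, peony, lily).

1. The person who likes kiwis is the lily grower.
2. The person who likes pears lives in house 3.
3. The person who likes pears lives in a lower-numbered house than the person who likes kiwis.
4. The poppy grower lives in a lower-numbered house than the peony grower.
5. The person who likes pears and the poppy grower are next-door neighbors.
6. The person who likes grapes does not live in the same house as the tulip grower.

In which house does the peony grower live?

3

The person who likes pears is in house 3 (clue 2).
The person who likes kiwis is in house 4 (clue 3).
The poppy grower is in house 2 (clue 5).
Clue 1 places the lily grower in house 4.
That leaves tulip as the flower for house 1.
So house 3 gets peony for flower.
Clue 6 places the person who likes grapes in house 2.
The only favorite fruit still possible for house 1 is apples.
So: house 1 = apples/tulip, house 2 = grapes/poppy, house 3 = pears/peony, house 4 = kiwis/lily.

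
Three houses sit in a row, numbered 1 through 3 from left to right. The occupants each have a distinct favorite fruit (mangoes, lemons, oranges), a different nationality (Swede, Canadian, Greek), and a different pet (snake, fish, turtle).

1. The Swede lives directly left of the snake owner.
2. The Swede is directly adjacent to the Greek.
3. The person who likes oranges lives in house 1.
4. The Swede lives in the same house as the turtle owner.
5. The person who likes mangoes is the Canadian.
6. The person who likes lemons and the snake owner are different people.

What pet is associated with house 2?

By clue 3, the person who likes oranges is in house 1.
The person who likes lemons is narrowed to house 2 or 3; consider each.
Placing it in house 3 leads to a contradiction, so it's in house 2.
Clue 6 places the snake owner in house 3.
House 3's favorite fruit must be mangoes (nothing else left).
From clue 1, the Swede must be in house 2.
Clue 4: the turtle owner is in house 2.
Clue 5: the Canadian is in house 3.
That leaves Greek as the nationality for house 1.
The only pet still possible for house 1 is fish.
So: house 1 = oranges/Greek/fish, house 2 = lemons/Swede/turtle, house 3 = mangoes/Canadian/snake.

turtle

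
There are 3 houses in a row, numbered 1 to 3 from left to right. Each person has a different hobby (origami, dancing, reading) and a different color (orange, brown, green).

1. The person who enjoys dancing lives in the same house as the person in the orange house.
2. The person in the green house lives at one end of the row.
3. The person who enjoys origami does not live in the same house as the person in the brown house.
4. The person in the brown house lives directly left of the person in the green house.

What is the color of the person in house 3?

By clue 4, the person in the brown house is in house 2.
Clue 4: the person in the green house is in house 3.
The only color still possible for house 1 is orange.
The person who enjoys dancing is in house 1 (clue 1).
That leaves reading as the hobby for house 2.
That leaves origami as the hobby for house 3.
So: house 1 = dancing/orange, house 2 = reading/brown, house 3 = origami/green.

green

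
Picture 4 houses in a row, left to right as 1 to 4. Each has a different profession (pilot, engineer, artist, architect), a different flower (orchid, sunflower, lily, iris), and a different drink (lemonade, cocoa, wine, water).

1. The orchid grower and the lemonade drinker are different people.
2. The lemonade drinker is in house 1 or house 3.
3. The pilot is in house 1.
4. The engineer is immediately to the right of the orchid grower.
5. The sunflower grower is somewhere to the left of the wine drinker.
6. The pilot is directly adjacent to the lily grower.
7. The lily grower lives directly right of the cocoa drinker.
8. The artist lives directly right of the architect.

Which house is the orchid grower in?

By clue 3, the pilot is in house 1.
Clue 6: the lily grower is in house 2.
The cocoa drinker is in house 1 (clue 7).
House 4 flower: only iris fits.
By clue 1, the orchid grower is in house 1.
Clue 4 places the engineer in house 2.
So house 3 gets architect for profession.
The only profession still possible for house 4 is artist.
That leaves sunflower as the flower for house 3.
House 3's drink must be lemonade (nothing else left).
Clue 5: the wine drinker is in house 4.
House 2 drink: only water fits.
So: house 1 = pilot/orchid/cocoa, house 2 = engineer/lily/water, house 3 = architect/sunflower/lemonade, house 4 = artist/iris/wine.

1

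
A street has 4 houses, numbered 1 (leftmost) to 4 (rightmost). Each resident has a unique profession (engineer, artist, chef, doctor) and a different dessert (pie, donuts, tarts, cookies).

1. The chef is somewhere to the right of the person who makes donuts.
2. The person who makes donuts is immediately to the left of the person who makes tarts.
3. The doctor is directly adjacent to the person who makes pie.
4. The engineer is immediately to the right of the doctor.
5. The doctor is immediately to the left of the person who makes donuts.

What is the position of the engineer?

The chef is narrowed to house 3 or 4; consider each.
Placing it in house 3 leads to a contradiction, so it's in house 4.
The doctor is narrowed to house 1 or 2; consider each.
Placing it in house 1 leads to a contradiction, so it's in house 2.
By clue 4, the engineer is in house 3.
Clue 5: the person who makes donuts is in house 3.
House 1's profession must be artist (nothing else left).
House 2's dessert must be cookies (nothing else left).
House 4's dessert must be tarts (nothing else left).
The only dessert still possible for house 1 is pie.
So: house 1 = artist/pie, house 2 = doctor/cookies, house 3 = engineer/donuts, house 4 = chef/tarts.

3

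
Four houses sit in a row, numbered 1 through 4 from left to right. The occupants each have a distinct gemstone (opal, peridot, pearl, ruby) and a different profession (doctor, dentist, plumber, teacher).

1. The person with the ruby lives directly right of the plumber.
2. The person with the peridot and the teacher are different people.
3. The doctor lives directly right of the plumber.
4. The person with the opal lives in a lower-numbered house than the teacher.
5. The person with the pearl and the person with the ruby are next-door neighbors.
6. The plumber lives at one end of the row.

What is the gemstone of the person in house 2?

The plumber is in house 1 (clue 6).
By clue 1, the person with the ruby is in house 2.
Clue 3: the doctor is in house 2.
That leaves peridot as the gemstone for house 4.
The teacher is in house 3 (clue 2).
Clue 4: the person with the opal is in house 1.
The only gemstone still possible for house 3 is pearl.
The only profession still possible for house 4 is dentist.
So: house 1 = opal/plumber, house 2 = ruby/doctor, house 3 = pearl/teacher, house 4 = peridot/dentist.

ruby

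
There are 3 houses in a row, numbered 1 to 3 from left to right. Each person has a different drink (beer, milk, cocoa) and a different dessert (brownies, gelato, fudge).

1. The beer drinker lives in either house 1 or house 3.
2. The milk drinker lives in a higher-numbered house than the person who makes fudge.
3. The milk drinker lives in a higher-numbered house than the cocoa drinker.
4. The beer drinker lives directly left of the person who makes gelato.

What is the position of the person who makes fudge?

1

From clue 4, the beer drinker must be in house 1.
The person who makes gelato is in house 2 (clue 4).
That leaves cocoa as the drink for house 2.
The only drink still possible for house 3 is milk.
House 1 dessert: only fudge fits.
That leaves brownies as the dessert for house 3.
So: house 1 = beer/fudge, house 2 = cocoa/gelato, house 3 = milk/brownies.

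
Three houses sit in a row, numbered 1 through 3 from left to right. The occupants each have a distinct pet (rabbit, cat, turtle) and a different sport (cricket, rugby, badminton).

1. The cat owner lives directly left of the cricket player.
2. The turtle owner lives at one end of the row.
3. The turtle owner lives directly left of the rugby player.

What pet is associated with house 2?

The turtle owner is in house 1 (clue 3).
The rugby player is in house 2 (clue 3).
That leaves rabbit as the pet for house 3.
House 1 sport: only badminton fits.
The only sport still possible for house 3 is cricket.
That leaves cat as the pet for house 2.
So: house 1 = turtle/badminton, house 2 = cat/rugby, house 3 = rabbit/cricket.

cat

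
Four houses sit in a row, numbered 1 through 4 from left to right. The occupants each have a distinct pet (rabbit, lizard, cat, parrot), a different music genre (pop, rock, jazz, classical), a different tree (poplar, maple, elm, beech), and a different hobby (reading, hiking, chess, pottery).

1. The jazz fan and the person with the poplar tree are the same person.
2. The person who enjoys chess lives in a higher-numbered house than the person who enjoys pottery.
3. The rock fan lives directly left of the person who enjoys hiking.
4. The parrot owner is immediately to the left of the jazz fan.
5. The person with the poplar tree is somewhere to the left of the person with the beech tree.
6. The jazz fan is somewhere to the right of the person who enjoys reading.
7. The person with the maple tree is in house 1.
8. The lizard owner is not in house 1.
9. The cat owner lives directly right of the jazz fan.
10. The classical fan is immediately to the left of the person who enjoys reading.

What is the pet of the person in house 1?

The person with the maple tree is in house 1 (clue 7).
House 4's music genre must be pop (nothing else left).
So house 1 gets pottery for hobby.
By clue 6, the jazz fan is in house 3.
Clue 6 places the person who enjoys reading in house 2.
Clue 9: the cat owner is in house 4.
From clue 10, the classical fan must be in house 1.
The only music genre still possible for house 2 is rock.
By clue 1, the person with the poplar tree is in house 3.
By clue 3, the person who enjoys hiking is in house 3.
Clue 4: the parrot owner is in house 2.
Clue 5 places the person with the beech tree in house 4.
The only pet still possible for house 1 is rabbit.
So house 3 gets lizard for pet.
The only tree still possible for house 2 is elm.
House 4's hobby must be chess (nothing else left).
So: house 1 = rabbit/classical/maple/pottery, house 2 = parrot/rock/elm/reading, house 3 = lizard/jazz/poplar/hiking, house 4 = cat/pop/beech/chess.

rabbit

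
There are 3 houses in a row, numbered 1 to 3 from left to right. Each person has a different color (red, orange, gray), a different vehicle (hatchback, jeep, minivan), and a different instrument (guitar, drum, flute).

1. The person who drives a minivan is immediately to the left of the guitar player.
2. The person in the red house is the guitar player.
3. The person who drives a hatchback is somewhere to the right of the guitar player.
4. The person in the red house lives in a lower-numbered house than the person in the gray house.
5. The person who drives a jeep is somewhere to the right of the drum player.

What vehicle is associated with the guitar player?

jeep

Clue 3 places the person who drives a hatchback in house 3.
From clue 3, the guitar player must be in house 2.
The person in the red house is in house 2 (clue 4).
The person in the gray house is in house 3 (clue 4).
House 1 color: only orange fits.
So house 1 gets minivan for vehicle.
That leaves jeep as the vehicle for house 2.
So house 1 gets drum for instrument.
House 3 instrument: only flute fits.
So: house 1 = orange/minivan/drum, house 2 = red/jeep/guitar, house 3 = gray/hatchback/flute.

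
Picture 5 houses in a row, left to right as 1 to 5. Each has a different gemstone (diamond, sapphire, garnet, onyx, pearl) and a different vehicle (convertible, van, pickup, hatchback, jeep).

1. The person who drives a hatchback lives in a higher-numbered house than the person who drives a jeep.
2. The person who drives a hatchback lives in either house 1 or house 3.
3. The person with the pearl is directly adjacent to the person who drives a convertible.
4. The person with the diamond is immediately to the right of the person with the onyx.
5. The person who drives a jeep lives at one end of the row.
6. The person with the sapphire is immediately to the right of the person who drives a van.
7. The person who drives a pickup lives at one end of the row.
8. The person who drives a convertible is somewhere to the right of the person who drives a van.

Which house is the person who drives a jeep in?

The person who drives a hatchback is in house 3 (clue 2).
Clue 5: the person who drives a jeep is in house 1.
House 2 vehicle: only van fits.
That leaves convertible as the vehicle for house 4.
So house 5 gets pickup for vehicle.
Clue 6 places the person with the sapphire in house 3.
That leaves pearl as the gemstone for house 5.
The person with the diamond is in house 2 (clue 4).
Clue 4: the person with the onyx is in house 1.
So house 4 gets garnet for gemstone.
So: house 1 = onyx/jeep, house 2 = diamond/van, house 3 = sapphire/hatchback, house 4 = garnet/convertible, house 5 = pearl/pickup.

1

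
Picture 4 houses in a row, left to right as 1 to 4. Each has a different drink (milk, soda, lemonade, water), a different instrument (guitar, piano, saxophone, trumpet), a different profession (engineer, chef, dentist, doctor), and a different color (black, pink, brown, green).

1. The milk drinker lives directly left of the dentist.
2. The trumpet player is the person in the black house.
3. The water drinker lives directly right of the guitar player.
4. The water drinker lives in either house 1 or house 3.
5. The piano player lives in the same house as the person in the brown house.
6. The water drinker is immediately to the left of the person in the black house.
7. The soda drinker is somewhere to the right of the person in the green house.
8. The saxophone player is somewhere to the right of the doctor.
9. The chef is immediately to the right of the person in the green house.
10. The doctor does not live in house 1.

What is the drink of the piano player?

lemonade

From clue 4, the water drinker must be in house 3.
Clue 6 places the person in the black house in house 4.
The only profession still possible for house 1 is engineer.
Clue 2 places the trumpet player in house 4.
Clue 3: the guitar player is in house 2.
That leaves piano as the instrument for house 1.
The only instrument still possible for house 3 is saxophone.
House 4's profession must be chef (nothing else left).
Clue 5 places the person in the brown house in house 1.
Clue 8: the doctor is in house 2.
Clue 9: the person in the green house is in house 3.
House 3 profession: only dentist fits.
That leaves pink as the color for house 2.
From clue 1, the milk drinker must be in house 2.
From clue 7, the soda drinker must be in house 4.
House 1's drink must be lemonade (nothing else left).
So: house 1 = lemonade/piano/engineer/brown, house 2 = milk/guitar/doctor/pink, house 3 = water/saxophone/dentist/green, house 4 = soda/trumpet/chef/black.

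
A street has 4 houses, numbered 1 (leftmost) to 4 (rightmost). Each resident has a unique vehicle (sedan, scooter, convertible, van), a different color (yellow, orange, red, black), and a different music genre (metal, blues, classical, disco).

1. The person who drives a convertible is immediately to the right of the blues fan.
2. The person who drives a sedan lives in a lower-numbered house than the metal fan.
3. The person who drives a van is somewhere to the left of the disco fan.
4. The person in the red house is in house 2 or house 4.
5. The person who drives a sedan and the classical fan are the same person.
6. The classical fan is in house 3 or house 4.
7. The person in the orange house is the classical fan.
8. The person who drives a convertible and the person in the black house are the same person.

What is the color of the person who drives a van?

By clue 6, the classical fan is in house 3.
By clue 7, the person in the orange house is in house 3.
So house 1 gets yellow for color.
That leaves blues as the music genre for house 1.
By clue 1, the person who drives a convertible is in house 2.
The person who drives a sedan is in house 3 (clue 5).
By clue 8, the person in the black house is in house 2.
So house 1 gets van for vehicle.
So house 4 gets scooter for vehicle.
House 4 color: only red fits.
The metal fan is in house 4 (clue 2).
So house 2 gets disco for music genre.
So: house 1 = van/yellow/blues, house 2 = convertible/black/disco, house 3 = sedan/orange/classical, house 4 = scooter/red/metal.

yellow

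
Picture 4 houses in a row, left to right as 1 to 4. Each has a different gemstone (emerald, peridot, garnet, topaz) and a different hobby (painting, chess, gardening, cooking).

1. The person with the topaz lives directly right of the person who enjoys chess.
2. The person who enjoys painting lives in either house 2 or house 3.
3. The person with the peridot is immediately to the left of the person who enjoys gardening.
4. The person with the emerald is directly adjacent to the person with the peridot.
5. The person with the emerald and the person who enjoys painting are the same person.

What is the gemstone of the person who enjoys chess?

peridot

The person with the emerald is narrowed to house 2 or 3; consider each.
Placing it in house 3 leads to a contradiction, so it's in house 2.
From clue 5, the person who enjoys painting must be in house 2.
The person with the topaz is in house 4 (clue 1).
By clue 1, the person who enjoys chess is in house 3.
The person with the peridot is in house 3 (clue 3).
The person who enjoys gardening is in house 4 (clue 3).
House 1 gemstone: only garnet fits.
The only hobby still possible for house 1 is cooking.
So: house 1 = garnet/cooking, house 2 = emerald/painting, house 3 = peridot/chess, house 4 = topaz/gardening.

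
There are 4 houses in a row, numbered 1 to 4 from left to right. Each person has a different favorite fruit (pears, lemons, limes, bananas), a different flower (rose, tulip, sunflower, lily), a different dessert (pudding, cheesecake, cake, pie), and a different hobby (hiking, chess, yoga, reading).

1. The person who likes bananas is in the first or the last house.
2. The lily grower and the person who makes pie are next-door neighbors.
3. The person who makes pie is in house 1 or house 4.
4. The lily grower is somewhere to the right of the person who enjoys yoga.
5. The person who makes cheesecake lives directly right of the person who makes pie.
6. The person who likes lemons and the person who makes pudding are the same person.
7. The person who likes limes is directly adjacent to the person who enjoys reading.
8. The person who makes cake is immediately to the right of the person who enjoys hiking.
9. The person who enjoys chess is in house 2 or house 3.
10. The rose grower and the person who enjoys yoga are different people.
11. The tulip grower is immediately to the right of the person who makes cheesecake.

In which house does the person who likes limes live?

3

Clue 5: the person who makes cheesecake is in house 2.
The person who makes pie is in house 1 (clue 5).
Clue 11 places the tulip grower in house 3.
House 4 hobby: only reading fits.
Clue 2: the lily grower is in house 2.
The person who enjoys yoga is in house 1 (clue 4).
The person who likes limes is in house 3 (clue 7).
House 2's favorite fruit must be pears (nothing else left).
House 1's flower must be sunflower (nothing else left).
House 4 flower: only rose fits.
Clue 6: the person who makes pudding is in house 4.
The only favorite fruit still possible for house 1 is bananas.
House 4's favorite fruit must be lemons (nothing else left).
So house 3 gets cake for dessert.
The person who enjoys hiking is in house 2 (clue 8).
That leaves chess as the hobby for house 3.
So: house 1 = bananas/sunflower/pie/yoga, house 2 = pears/lily/cheesecake/hiking, house 3 = limes/tulip/cake/chess, house 4 = lemons/rose/pudding/reading.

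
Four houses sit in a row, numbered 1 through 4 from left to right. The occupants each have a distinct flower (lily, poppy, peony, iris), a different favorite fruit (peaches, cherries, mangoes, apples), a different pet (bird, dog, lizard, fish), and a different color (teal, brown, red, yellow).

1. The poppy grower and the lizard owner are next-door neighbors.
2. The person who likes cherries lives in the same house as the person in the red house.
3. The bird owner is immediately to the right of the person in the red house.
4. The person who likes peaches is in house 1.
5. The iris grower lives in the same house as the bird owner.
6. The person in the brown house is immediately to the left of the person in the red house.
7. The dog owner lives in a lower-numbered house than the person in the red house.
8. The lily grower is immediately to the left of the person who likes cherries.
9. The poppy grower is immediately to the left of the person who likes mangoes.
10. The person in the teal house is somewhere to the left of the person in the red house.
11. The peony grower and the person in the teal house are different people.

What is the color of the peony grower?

red

From clue 4, the person who likes peaches must be in house 1.
So house 4 gets yellow for color.
House 3 color: only red fits.
Clue 2: the person who likes cherries is in house 3.
Clue 3: the bird owner is in house 4.
The iris grower is in house 4 (clue 5).
From clue 6, the person in the brown house must be in house 2.
The lily grower is in house 2 (clue 8).
The only color still possible for house 1 is teal.
From clue 1, the lizard owner must be in house 2.
Clue 11 places the peony grower in house 3.
House 1's flower must be poppy (nothing else left).
That leaves fish as the pet for house 3.
Clue 9 places the person who likes mangoes in house 2.
That leaves apples as the favorite fruit for house 4.
That leaves dog as the pet for house 1.
So: house 1 = poppy/peaches/dog/teal, house 2 = lily/mangoes/lizard/brown, house 3 = peony/cherries/fish/red, house 4 = iris/apples/bird/yellow.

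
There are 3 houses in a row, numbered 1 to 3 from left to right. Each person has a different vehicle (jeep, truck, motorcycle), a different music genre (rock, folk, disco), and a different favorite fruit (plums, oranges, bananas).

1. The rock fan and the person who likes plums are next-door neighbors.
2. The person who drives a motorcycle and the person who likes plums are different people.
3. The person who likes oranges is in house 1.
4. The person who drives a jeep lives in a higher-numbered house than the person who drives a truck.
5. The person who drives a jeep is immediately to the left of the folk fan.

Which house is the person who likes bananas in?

Clue 3 places the person who likes oranges in house 1.
Clue 5 places the person who drives a jeep in house 2.
The folk fan is in house 3 (clue 5).
House 1 vehicle: only truck fits.
The only vehicle still possible for house 3 is motorcycle.
By clue 2, the person who likes plums is in house 2.
House 3 favorite fruit: only bananas fits.
The rock fan is in house 1 (clue 1).
The only music genre still possible for house 2 is disco.
So: house 1 = truck/rock/oranges, house 2 = jeep/disco/plums, house 3 = motorcycle/folk/bananas.

3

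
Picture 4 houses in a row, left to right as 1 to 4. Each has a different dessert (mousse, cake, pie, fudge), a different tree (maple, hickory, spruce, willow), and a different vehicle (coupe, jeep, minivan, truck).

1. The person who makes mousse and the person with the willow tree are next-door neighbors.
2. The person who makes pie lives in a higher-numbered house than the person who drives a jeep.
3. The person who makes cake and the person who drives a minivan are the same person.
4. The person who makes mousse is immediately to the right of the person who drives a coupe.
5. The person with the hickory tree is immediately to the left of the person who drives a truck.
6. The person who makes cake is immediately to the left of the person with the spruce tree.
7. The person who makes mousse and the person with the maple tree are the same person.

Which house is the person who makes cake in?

3

House 4 vehicle: only truck fits.
Clue 5 places the person with the hickory tree in house 3.
House 1's tree must be willow (nothing else left).
From clue 1, the person who makes mousse must be in house 2.
Clue 4: the person who drives a coupe is in house 1.
The person with the maple tree is in house 2 (clue 7).
House 4 tree: only spruce fits.
By clue 3, the person who makes cake is in house 3.
The person who drives a minivan is in house 3 (clue 3).
House 1's dessert must be fudge (nothing else left).
So house 4 gets pie for dessert.
House 2 vehicle: only jeep fits.
So: house 1 = fudge/willow/coupe, house 2 = mousse/maple/jeep, house 3 = cake/hickory/minivan, house 4 = pie/spruce/truck.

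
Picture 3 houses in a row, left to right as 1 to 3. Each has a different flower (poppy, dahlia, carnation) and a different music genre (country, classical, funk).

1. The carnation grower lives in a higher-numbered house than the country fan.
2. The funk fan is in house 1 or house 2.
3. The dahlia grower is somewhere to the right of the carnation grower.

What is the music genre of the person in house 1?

Clue 3: the dahlia grower is in house 3.
By clue 3, the carnation grower is in house 2.
So house 1 gets poppy for flower.
The only music genre still possible for house 3 is classical.
By clue 1, the country fan is in house 1.
House 2 music genre: only funk fits.
So: house 1 = poppy/country, house 2 = carnation/funk, house 3 = dahlia/classical.

country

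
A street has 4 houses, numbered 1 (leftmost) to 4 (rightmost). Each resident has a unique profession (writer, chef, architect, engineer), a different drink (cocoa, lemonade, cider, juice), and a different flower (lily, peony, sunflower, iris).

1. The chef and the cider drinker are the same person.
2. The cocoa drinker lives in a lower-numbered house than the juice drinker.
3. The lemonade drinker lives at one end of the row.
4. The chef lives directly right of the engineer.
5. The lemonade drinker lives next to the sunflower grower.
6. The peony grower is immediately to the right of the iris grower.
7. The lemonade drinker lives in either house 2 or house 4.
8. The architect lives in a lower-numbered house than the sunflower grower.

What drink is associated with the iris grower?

The lemonade drinker is in house 4 (clue 7).
By clue 5, the sunflower grower is in house 3.
House 4 profession: only writer fits.
The only drink still possible for house 1 is cocoa.
Clue 6 places the peony grower in house 2.
Clue 6: the iris grower is in house 1.
So house 3 gets chef for profession.
House 4's flower must be lily (nothing else left).
From clue 1, the cider drinker must be in house 3.
Clue 4: the engineer is in house 2.
House 1's profession must be architect (nothing else left).
So house 2 gets juice for drink.
So: house 1 = architect/cocoa/iris, house 2 = engineer/juice/peony, house 3 = chef/cider/sunflower, house 4 = writer/lemonade/lily.

cocoa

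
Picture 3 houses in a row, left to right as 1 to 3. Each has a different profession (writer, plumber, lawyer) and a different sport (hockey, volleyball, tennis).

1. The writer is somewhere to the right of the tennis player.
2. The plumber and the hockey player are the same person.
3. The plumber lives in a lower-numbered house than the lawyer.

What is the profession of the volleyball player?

House 1 profession: only plumber fits.
By clue 2, the hockey player is in house 1.
House 2's sport must be tennis (nothing else left).
House 3's sport must be volleyball (nothing else left).
By clue 1, the writer is in house 3.
House 2 profession: only lawyer fits.
So: house 1 = plumber/hockey, house 2 = lawyer/tennis, house 3 = writer/volleyball.

writer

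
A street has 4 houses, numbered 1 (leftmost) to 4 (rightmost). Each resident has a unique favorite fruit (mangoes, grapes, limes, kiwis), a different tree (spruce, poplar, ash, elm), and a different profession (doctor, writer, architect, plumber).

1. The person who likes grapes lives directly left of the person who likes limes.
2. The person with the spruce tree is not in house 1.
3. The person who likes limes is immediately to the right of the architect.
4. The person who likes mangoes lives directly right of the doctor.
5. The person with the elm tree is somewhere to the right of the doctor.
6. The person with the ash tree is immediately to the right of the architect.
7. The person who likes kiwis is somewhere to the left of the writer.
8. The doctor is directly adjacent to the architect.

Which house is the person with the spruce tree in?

So house 1 gets poplar for tree.
The person who likes grapes is narrowed to house 1 or 2 or 3; consider each.
Placing it in house 1 and house 3 leads to a contradiction, so it's in house 2.
By clue 1, the person who likes limes is in house 3.
The architect is in house 2 (clue 3).
Clue 6: the person with the ash tree is in house 3.
House 1 favorite fruit: only kiwis fits.
That leaves mangoes as the favorite fruit for house 4.
Clue 4: the doctor is in house 3.
From clue 5, the person with the elm tree must be in house 4.
So house 2 gets spruce for tree.
The only profession still possible for house 1 is plumber.
So house 4 gets writer for profession.
So: house 1 = kiwis/poplar/plumber, house 2 = grapes/spruce/architect, house 3 = limes/ash/doctor, house 4 = mangoes/elm/writer.

2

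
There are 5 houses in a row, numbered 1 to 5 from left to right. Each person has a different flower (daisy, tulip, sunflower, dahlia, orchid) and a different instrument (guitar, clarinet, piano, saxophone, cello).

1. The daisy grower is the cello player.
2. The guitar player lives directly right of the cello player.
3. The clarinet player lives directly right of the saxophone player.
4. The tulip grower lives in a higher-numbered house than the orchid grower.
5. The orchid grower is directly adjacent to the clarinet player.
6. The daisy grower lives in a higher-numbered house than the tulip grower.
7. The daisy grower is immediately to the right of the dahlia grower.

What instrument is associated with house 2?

clarinet

House 5's flower must be sunflower (nothing else left).
So house 1 gets orchid for flower.
House 4's flower must be daisy (nothing else left).
By clue 1, the cello player is in house 4.
Clue 2 places the guitar player in house 5.
The clarinet player is in house 2 (clue 5).
The dahlia grower is in house 3 (clue 7).
That leaves tulip as the flower for house 2.
House 1's instrument must be saxophone (nothing else left).
House 3's instrument must be piano (nothing else left).
So: house 1 = orchid/saxophone, house 2 = tulip/clarinet, house 3 = dahlia/piano, house 4 = daisy/cello, house 5 = sunflower/guitar.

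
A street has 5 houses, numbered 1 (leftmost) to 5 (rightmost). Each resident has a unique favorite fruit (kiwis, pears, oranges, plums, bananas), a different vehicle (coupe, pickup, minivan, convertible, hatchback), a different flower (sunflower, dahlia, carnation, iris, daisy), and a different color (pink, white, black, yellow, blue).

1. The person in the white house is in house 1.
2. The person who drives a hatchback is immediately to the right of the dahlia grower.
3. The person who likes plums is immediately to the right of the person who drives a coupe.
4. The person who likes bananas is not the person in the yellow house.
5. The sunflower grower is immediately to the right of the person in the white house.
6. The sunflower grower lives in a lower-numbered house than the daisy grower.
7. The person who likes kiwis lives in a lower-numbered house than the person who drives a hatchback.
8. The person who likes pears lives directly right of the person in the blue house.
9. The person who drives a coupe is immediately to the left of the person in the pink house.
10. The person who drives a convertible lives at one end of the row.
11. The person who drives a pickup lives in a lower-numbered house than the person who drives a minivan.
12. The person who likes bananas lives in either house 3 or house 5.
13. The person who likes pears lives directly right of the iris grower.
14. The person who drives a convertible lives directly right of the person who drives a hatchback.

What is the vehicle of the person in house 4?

The person in the white house is in house 1 (clue 1).
From clue 5, the sunflower grower must be in house 2.
Clue 14: the person who drives a convertible is in house 5.
Clue 14: the person who drives a hatchback is in house 4.
By clue 2, the dahlia grower is in house 3.
House 1's flower must be carnation (nothing else left).
The only flower still possible for house 4 is iris.
So house 5 gets daisy for flower.
By clue 13, the person who likes pears is in house 5.
That leaves bananas as the favorite fruit for house 3.
Clue 8: the person in the blue house is in house 4.
House 3 color: only black fits.
That leaves yellow as the color for house 5.
By clue 9, the person who drives a coupe is in house 1.
House 2's vehicle must be pickup (nothing else left).
That leaves minivan as the vehicle for house 3.
So house 2 gets pink for color.
The person who likes plums is in house 2 (clue 3).
House 4's favorite fruit must be oranges (nothing else left).
The only favorite fruit still possible for house 1 is kiwis.
So: house 1 = kiwis/coupe/carnation/white, house 2 = plums/pickup/sunflower/pink, house 3 = bananas/minivan/dahlia/black, house 4 = oranges/hatchback/iris/blue, house 5 = pears/convertible/daisy/yellow.

hatchback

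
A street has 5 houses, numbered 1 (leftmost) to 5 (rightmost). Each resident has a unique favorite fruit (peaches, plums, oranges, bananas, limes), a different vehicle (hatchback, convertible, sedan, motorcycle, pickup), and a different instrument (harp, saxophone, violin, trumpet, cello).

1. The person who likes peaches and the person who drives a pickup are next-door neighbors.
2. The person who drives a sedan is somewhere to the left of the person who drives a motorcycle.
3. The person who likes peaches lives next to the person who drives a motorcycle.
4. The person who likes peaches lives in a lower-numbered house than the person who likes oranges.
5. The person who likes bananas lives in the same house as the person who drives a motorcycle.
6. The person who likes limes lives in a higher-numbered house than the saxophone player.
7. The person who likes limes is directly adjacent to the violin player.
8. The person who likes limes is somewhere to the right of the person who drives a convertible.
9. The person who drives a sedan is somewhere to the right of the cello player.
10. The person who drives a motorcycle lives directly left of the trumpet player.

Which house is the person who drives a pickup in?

2

House 1's favorite fruit must be plums (nothing else left).
The person who likes bananas is narrowed to house 3 or 4; consider each.
Placing it in house 3 leads to a contradiction, so it's in house 4.
From clue 5, the person who drives a motorcycle must be in house 4.
From clue 10, the trumpet player must be in house 5.
From clue 3, the person who likes peaches must be in house 3.
Clue 4 places the person who likes oranges in house 5.
The only favorite fruit still possible for house 2 is limes.
So house 5 gets hatchback for vehicle.
Clue 1 places the person who drives a pickup in house 2.
The saxophone player is in house 1 (clue 6).
The person who drives a convertible is in house 1 (clue 8).
House 3 vehicle: only sedan fits.
The only instrument still possible for house 2 is cello.
That leaves violin as the instrument for house 3.
The only instrument still possible for house 4 is harp.
So: house 1 = plums/convertible/saxophone, house 2 = limes/pickup/cello, house 3 = peaches/sedan/violin, house 4 = bananas/motorcycle/harp, house 5 = oranges/hatchback/trumpet.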